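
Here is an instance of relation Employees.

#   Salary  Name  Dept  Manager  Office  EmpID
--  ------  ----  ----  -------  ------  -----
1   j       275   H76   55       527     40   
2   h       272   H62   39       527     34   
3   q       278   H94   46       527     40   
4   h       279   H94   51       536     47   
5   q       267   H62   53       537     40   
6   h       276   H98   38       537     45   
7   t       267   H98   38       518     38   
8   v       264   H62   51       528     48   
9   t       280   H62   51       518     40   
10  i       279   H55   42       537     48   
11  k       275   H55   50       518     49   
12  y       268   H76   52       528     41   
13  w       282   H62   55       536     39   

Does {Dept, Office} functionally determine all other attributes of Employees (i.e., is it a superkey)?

All 13 rows have distinct {Dept, Office} values, so {Dept, Office} → (all attributes) holds and {Dept, Office} is a superkey.

Yes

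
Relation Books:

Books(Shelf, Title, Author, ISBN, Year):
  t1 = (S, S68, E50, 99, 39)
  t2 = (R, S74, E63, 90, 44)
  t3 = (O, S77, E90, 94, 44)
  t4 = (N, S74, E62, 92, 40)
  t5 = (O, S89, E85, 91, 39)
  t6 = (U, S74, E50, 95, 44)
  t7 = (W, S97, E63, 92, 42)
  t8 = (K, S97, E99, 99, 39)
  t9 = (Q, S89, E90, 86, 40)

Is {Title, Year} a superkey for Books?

Rows 2 and 6 have the same {Title, Year} value (Title=S74, Year=44) but are distinct tuples, so {Title, Year} does not determine every attribute — not a superkey.

No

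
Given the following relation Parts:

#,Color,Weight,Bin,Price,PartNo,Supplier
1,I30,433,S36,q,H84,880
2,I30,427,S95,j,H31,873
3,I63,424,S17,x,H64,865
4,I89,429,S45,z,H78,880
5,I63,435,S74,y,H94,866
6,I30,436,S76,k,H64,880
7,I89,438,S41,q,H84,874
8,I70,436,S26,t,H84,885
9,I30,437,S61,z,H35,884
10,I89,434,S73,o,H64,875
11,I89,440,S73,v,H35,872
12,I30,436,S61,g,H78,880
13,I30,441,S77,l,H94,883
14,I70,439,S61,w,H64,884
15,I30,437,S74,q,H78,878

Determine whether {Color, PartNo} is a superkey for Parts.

Rows 12 and 15 have the same {Color, PartNo} value (Color=I30, PartNo=H78) but are distinct tuples, so {Color, PartNo} does not determine every attribute — not a superkey.

No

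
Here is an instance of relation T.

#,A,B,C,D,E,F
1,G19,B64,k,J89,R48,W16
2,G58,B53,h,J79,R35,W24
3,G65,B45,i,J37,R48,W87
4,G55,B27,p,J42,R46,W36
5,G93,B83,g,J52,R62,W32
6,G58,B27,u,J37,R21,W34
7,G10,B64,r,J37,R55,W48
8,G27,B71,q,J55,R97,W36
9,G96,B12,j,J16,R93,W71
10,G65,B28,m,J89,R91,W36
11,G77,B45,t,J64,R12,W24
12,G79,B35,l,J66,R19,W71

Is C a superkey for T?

Yes

All 12 rows have distinct C values, so C → (all attributes) holds and C is a superkey.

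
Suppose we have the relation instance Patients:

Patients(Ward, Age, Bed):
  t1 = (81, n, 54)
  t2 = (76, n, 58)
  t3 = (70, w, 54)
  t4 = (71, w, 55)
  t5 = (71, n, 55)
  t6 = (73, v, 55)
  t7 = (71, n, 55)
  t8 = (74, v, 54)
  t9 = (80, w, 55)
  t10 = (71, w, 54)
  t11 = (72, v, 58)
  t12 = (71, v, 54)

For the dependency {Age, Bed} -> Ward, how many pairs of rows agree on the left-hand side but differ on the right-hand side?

(Age=w, Bed=54): violating pairs (3,10) — 1 pair.
(Age=w, Bed=55): violating pairs (4,9) — 1 pair.
(Age=n, Bed=55): all 2 rows agree on Ward — 0 pairs.
(Age=v, Bed=54): violating pairs (8,12) — 1 pair.

3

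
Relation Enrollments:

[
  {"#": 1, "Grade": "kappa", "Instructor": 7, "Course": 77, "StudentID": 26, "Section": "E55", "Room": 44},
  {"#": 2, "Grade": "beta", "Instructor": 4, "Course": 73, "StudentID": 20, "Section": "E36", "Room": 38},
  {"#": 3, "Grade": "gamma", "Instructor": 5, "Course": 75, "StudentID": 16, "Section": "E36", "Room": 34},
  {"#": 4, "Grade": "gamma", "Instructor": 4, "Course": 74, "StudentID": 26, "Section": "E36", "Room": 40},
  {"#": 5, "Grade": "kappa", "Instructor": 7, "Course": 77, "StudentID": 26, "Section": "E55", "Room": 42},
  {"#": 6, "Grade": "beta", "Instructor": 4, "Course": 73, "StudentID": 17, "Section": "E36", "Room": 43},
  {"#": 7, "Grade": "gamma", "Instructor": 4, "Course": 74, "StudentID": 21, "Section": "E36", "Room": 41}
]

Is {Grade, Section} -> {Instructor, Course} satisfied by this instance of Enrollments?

(Grade=kappa, Section=E55): rows 1, 5 → {Instructor,Course} = (7, 77), (7, 77) ✓
(Grade=beta, Section=E36): rows 2, 6 → {Instructor,Course} = (4, 73), (4, 73) ✓
(Grade=gamma, Section=E36): rows 3, 4, 7 → {Instructor,Course} takes values {(5, 75), (4, 74)} — violation
Two rows agree on {Grade, Section} but differ on {Instructor, Course}, so {Grade, Section} -> {Instructor, Course} does not hold.

No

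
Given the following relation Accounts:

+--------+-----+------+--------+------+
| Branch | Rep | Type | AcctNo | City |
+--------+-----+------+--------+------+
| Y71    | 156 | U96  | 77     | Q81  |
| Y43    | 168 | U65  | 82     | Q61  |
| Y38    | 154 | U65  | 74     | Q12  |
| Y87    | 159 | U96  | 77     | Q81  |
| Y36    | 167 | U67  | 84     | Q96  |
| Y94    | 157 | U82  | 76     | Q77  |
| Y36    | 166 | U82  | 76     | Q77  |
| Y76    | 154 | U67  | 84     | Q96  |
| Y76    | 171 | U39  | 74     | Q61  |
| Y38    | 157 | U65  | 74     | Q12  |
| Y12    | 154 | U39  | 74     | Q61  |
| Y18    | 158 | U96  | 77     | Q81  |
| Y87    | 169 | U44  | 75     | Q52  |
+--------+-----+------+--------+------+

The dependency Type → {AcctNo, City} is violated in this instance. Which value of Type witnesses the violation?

Type=U96: 3 rows → {AcctNo,City} = (77, Q81), (77, Q81), (77, Q81) ✓
Type=U65: 3 rows → {AcctNo,City} takes values {(82, Q61), (74, Q12)} — violation
Type=U67: 2 rows → {AcctNo,City} = (84, Q96), (84, Q96) ✓
Type=U82: 2 rows → {AcctNo,City} = (76, Q77), (76, Q77) ✓
Type=U39: 2 rows → {AcctNo,City} = (74, Q61), (74, Q61) ✓
Type=U44: 1 row → {AcctNo,City} = (75, Q52) ✓
The only Type value with inconsistent RHS is Type=U65.

U65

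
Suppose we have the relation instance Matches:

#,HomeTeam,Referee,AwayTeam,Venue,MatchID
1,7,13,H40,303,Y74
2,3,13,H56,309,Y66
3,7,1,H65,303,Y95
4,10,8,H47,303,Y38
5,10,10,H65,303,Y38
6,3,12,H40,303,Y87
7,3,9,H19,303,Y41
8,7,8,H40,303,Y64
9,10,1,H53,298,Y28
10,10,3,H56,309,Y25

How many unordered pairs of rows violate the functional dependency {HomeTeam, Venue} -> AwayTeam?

(HomeTeam=7, Venue=303): violating pairs (1,3), (3,8) — 2 pairs.
(HomeTeam=10, Venue=303): violating pairs (4,5) — 1 pair.
(HomeTeam=3, Venue=303): violating pairs (6,7) — 1 pair.

4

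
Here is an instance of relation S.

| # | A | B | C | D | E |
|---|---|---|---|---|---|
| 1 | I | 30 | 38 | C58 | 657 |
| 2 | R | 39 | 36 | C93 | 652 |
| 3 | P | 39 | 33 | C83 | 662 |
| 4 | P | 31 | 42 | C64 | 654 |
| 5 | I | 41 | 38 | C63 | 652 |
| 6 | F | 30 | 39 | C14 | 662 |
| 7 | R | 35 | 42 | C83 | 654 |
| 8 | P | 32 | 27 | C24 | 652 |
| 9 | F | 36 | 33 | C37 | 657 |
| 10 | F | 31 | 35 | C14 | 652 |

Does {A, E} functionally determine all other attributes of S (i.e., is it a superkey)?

Yes

All 10 rows have distinct {A, E} values, so {A, E} → (all attributes) holds and {A, E} is a superkey.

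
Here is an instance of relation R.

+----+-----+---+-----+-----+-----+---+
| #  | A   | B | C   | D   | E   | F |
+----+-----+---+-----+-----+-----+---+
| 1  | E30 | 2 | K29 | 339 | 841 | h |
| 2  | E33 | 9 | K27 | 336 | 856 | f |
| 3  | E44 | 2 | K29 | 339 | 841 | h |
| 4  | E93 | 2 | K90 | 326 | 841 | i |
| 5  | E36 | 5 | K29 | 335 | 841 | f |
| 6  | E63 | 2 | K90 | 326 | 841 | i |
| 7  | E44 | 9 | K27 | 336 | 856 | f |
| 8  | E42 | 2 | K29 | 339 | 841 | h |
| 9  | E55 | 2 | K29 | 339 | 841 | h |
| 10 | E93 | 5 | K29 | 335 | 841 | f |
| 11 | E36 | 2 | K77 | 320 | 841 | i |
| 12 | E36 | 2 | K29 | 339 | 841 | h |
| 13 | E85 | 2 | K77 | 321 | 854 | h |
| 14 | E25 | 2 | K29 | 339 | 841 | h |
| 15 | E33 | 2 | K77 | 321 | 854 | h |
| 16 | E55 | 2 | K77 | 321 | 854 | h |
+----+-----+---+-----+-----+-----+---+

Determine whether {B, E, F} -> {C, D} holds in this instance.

No

(B=2, E=841, F=h): rows 1, 3, 8, 9, 12, 14 → {C,D} = (K29, 339), (K29, 339), (K29, 339), (K29, 339), (K29, 339), (K29, 339) ✓
(B=9, E=856, F=f): rows 2, 7 → {C,D} = (K27, 336), (K27, 336) ✓
(B=2, E=841, F=i): rows 4, 6, 11 → {C,D} takes values {(K90, 326), (K77, 320)} — violation
(B=5, E=841, F=f): rows 5, 10 → {C,D} = (K29, 335), (K29, 335) ✓
(B=2, E=854, F=h): rows 13, 15, 16 → {C,D} = (K77, 321), (K77, 321), (K77, 321) ✓
Two rows agree on {B, E, F} but differ on {C, D}, so {B, E, F} -> {C, D} does not hold.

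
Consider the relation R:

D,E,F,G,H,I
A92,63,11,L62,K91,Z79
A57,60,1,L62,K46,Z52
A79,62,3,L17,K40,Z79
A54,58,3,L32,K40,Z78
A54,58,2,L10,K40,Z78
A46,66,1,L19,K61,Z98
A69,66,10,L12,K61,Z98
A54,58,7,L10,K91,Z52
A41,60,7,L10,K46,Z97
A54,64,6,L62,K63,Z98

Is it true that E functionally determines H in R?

E=63: 1 row → H = K91 ✓
E=60: 2 rows → H = K46, K46 ✓
E=62: 1 row → H = K40 ✓
E=58: 3 rows → H takes values {K40, K91} — violation
E=66: 2 rows → H = K61, K61 ✓
E=64: 1 row → H = K63 ✓
Two rows agree on E but differ on H, so E → H does not hold.

No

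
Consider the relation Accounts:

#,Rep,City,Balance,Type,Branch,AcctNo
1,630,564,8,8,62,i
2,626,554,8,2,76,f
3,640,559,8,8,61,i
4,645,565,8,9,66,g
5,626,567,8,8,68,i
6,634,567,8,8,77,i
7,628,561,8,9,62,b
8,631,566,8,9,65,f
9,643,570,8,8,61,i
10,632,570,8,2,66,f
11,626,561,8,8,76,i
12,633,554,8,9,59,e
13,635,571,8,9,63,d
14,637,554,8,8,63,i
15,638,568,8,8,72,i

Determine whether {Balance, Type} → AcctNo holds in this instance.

(Balance=8, Type=8): rows 1, 3, 5, 6, 9, 11, 14, 15 → AcctNo = i, i, i, i, i, i, i, i ✓
(Balance=8, Type=2): rows 2, 10 → AcctNo = f, f ✓
(Balance=8, Type=9): rows 4, 7, 8, 12, 13 → AcctNo takes values {g, b, f, e, d} — violation
Two rows agree on {Balance, Type} but differ on AcctNo, so {Balance, Type} → AcctNo does not hold.

No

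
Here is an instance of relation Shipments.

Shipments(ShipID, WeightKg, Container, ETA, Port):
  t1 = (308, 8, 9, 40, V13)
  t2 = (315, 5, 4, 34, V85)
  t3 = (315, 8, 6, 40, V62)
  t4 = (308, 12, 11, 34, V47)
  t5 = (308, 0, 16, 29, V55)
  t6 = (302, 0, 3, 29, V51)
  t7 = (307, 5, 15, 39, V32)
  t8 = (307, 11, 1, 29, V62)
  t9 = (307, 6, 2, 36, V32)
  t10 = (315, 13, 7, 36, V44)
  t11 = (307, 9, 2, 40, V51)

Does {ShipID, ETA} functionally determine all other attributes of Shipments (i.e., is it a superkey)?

Yes

All 11 rows have distinct {ShipID, ETA} values, so {ShipID, ETA} → (all attributes) holds and {ShipID, ETA} is a superkey.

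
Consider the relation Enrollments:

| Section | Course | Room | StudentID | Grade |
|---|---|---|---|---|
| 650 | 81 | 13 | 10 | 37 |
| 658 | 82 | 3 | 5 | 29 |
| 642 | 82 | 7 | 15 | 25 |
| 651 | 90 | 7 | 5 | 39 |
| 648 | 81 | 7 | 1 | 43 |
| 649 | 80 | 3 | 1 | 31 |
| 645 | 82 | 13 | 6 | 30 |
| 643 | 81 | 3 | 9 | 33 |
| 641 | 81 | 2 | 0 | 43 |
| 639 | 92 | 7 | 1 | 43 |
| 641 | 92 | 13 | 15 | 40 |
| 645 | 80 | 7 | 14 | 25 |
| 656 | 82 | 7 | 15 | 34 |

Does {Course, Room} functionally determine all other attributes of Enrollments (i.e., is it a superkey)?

No

Two distinct rows share (Course=82, Room=7), so {Course, Room} does not determine every attribute — not a superkey.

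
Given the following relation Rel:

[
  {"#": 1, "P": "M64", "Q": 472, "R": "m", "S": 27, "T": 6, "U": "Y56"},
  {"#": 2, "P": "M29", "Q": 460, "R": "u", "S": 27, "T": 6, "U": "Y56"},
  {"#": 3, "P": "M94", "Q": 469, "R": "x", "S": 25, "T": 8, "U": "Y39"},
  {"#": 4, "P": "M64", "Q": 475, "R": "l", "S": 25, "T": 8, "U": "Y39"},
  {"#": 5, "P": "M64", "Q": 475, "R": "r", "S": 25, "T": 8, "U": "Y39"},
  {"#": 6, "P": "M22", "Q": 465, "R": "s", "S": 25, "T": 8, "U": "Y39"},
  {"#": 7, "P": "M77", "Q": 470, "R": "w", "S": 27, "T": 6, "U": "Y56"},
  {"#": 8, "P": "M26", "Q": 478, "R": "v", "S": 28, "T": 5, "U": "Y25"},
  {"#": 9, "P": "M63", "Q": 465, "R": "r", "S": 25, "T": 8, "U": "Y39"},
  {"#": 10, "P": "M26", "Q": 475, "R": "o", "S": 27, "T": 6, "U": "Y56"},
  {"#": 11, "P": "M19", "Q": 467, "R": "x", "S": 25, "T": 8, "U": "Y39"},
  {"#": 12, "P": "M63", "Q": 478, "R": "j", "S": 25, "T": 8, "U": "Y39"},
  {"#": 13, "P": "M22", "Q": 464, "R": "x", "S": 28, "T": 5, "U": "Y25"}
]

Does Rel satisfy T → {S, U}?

T=6: rows 1, 2, 7, 10 → {S,U} = (27, Y56), (27, Y56), (27, Y56), (27, Y56) ✓
T=8: rows 3, 4, 5, 6, 9, 11, 12 → {S,U} = (25, Y39), (25, Y39), (25, Y39), (25, Y39), (25, Y39), (25, Y39), (25, Y39) ✓
T=5: rows 8, 13 → {S,U} = (28, Y25), (28, Y25) ✓
Every T value is associated with a single {S, U} value, so T → {S, U} holds.

Yes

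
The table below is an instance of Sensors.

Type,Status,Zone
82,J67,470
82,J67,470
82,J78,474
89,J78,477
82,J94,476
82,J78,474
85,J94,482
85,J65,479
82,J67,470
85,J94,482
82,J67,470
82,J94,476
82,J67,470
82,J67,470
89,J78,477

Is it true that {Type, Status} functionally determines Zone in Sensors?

Yes

(Type=82, Status=J67): 6 rows → Zone = 470, 470, 470, 470, 470, 470 ✓
(Type=82, Status=J78): 2 rows → Zone = 474, 474 ✓
(Type=89, Status=J78): 2 rows → Zone = 477, 477 ✓
(Type=82, Status=J94): 2 rows → Zone = 476, 476 ✓
(Type=85, Status=J94): 2 rows → Zone = 482, 482 ✓
(Type=85, Status=J65): 1 row → Zone = 479 ✓
Every {Type, Status} value is associated with a single Zone value, so {Type, Status} → Zone holds.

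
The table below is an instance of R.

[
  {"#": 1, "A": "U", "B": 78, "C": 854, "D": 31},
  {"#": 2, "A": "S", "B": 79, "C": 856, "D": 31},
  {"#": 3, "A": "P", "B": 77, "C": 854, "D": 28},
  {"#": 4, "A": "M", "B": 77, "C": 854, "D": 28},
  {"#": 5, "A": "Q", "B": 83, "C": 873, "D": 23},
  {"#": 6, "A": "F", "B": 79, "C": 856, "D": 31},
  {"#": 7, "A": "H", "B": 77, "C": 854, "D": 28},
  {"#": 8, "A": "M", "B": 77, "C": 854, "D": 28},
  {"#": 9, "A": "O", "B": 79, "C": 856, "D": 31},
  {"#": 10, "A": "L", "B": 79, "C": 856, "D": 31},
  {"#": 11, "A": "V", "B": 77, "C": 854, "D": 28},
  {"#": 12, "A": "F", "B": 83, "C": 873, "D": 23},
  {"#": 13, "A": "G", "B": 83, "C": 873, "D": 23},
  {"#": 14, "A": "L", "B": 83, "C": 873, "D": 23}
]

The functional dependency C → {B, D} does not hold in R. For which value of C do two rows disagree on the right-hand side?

C=854: rows 1, 3, 4, 7, 8, 11 → {B,D} takes values {(78, 31), (77, 28)} — violation
C=856: rows 2, 6, 9, 10 → {B,D} = (79, 31), (79, 31), (79, 31), (79, 31) ✓
C=873: rows 5, 12, 13, 14 → {B,D} = (83, 23), (83, 23), (83, 23), (83, 23) ✓
The only C value with inconsistent RHS is C=854.

854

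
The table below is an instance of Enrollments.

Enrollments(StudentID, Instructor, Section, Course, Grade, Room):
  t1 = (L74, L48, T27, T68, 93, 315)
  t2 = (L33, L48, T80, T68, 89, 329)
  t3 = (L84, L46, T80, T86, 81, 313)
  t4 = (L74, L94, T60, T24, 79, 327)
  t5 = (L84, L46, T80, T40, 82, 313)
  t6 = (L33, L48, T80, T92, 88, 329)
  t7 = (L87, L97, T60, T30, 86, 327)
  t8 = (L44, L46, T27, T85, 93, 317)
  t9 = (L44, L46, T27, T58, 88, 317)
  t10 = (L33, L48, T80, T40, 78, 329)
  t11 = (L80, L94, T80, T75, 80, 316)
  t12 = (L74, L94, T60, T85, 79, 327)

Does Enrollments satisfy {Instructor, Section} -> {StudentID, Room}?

(Instructor=L48, Section=T27): row 1 → {StudentID,Room} = (L74, 315) ✓
(Instructor=L48, Section=T80): rows 2, 6, 10 → {StudentID,Room} = (L33, 329), (L33, 329), (L33, 329) ✓
(Instructor=L46, Section=T80): rows 3, 5 → {StudentID,Room} = (L84, 313), (L84, 313) ✓
(Instructor=L94, Section=T60): rows 4, 12 → {StudentID,Room} = (L74, 327), (L74, 327) ✓
(Instructor=L97, Section=T60): row 7 → {StudentID,Room} = (L87, 327) ✓
(Instructor=L46, Section=T27): rows 8, 9 → {StudentID,Room} = (L44, 317), (L44, 317) ✓
(Instructor=L94, Section=T80): row 11 → {StudentID,Room} = (L80, 316) ✓
Every {Instructor, Section} value is associated with a single {StudentID, Room} value, so {Instructor, Section} -> {StudentID, Room} holds.

Yes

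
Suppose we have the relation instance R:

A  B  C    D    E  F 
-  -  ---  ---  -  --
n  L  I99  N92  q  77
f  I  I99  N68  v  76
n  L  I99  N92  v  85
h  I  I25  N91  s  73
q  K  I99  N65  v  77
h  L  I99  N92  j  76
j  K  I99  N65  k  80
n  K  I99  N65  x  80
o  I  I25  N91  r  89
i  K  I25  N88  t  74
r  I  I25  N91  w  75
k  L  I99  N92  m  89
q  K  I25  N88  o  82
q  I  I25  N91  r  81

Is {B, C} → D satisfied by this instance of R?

Yes

(B=L, C=I99): 4 rows → D = N92, N92, N92, N92 ✓
(B=I, C=I99): 1 row → D = N68 ✓
(B=I, C=I25): 4 rows → D = N91, N91, N91, N91 ✓
(B=K, C=I99): 3 rows → D = N65, N65, N65 ✓
(B=K, C=I25): 2 rows → D = N88, N88 ✓
Every {B, C} value is associated with a single D value, so {B, C} → D holds.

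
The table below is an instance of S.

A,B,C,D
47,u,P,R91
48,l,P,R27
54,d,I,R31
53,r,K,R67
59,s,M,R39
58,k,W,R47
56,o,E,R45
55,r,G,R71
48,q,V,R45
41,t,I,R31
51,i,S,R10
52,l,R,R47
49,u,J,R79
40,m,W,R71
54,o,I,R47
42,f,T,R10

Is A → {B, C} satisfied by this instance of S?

No

A=47: 1 row → {B,C} = (u, P) ✓
A=48: 2 rows → {B,C} takes values {(l, P), (q, V)} — violation
A=54: 2 rows → {B,C} takes values {(d, I), (o, I)} — violation
A=53: 1 row → {B,C} = (r, K) ✓
A=59: 1 row → {B,C} = (s, M) ✓
A=58: 1 row → {B,C} = (k, W) ✓
A=56: 1 row → {B,C} = (o, E) ✓
A=55: 1 row → {B,C} = (r, G) ✓
A=41: 1 row → {B,C} = (t, I) ✓
A=51: 1 row → {B,C} = (i, S) ✓
A=52: 1 row → {B,C} = (l, R) ✓
A=49: 1 row → {B,C} = (u, J) ✓
A=40: 1 row → {B,C} = (m, W) ✓
A=42: 1 row → {B,C} = (f, T) ✓
Two rows agree on A but differ on {B, C}, so A → {B, C} does not hold.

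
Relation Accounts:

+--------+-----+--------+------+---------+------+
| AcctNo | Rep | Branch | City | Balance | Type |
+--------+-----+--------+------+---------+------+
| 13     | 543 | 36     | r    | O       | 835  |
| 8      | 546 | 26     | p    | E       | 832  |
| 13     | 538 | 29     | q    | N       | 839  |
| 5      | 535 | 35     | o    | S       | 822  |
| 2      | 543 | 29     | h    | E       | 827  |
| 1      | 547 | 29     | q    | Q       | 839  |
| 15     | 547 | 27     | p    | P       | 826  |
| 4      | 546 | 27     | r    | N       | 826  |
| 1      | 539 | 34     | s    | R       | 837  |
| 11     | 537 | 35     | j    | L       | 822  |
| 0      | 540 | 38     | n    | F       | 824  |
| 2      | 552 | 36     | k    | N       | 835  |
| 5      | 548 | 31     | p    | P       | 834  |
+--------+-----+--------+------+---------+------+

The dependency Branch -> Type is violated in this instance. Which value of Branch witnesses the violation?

29

Branch=36: 2 rows → Type = 835, 835 ✓
Branch=26: 1 row → Type = 832 ✓
Branch=29: 3 rows → Type takes values {839, 827} — violation
Branch=35: 2 rows → Type = 822, 822 ✓
Branch=27: 2 rows → Type = 826, 826 ✓
Branch=34: 1 row → Type = 837 ✓
Branch=38: 1 row → Type = 824 ✓
Branch=31: 1 row → Type = 834 ✓
The only Branch value with inconsistent Type is Branch=29.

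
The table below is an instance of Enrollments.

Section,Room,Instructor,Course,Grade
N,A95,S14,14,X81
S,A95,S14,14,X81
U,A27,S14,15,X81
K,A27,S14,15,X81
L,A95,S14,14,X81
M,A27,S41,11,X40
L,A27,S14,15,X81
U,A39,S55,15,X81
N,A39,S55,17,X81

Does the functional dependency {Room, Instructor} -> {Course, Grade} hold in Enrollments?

(Room=A95, Instructor=S14): 3 rows → {Course,Grade} = (14, X81), (14, X81), (14, X81) ✓
(Room=A27, Instructor=S14): 3 rows → {Course,Grade} = (15, X81), (15, X81), (15, X81) ✓
(Room=A27, Instructor=S41): 1 row → {Course,Grade} = (11, X40) ✓
(Room=A39, Instructor=S55): 2 rows → {Course,Grade} takes values {(15, X81), (17, X81)} — violation
Two rows agree on {Room, Instructor} but differ on {Course, Grade}, so {Room, Instructor} -> {Course, Grade} does not hold.

No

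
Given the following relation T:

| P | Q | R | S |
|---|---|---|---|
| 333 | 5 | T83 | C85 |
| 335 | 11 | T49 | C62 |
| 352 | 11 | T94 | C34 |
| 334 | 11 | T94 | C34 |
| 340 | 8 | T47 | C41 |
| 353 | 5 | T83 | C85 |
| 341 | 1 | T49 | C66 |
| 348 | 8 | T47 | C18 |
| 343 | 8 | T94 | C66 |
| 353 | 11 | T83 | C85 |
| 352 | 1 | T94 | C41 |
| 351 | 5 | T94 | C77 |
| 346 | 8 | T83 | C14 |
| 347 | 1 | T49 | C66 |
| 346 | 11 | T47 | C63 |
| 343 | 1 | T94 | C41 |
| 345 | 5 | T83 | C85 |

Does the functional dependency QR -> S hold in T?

No

(Q=5, R=T83): 3 rows → S = C85, C85, C85 ✓
(Q=11, R=T49): 1 row → S = C62 ✓
(Q=11, R=T94): 2 rows → S = C34, C34 ✓
(Q=8, R=T47): 2 rows → S takes values {C41, C18} — violation
(Q=1, R=T49): 2 rows → S = C66, C66 ✓
(Q=8, R=T94): 1 row → S = C66 ✓
(Q=11, R=T83): 1 row → S = C85 ✓
(Q=1, R=T94): 2 rows → S = C41, C41 ✓
(Q=5, R=T94): 1 row → S = C77 ✓
(Q=8, R=T83): 1 row → S = C14 ✓
(Q=11, R=T47): 1 row → S = C63 ✓
Two rows agree on QR but differ on S, so QR -> S does not hold.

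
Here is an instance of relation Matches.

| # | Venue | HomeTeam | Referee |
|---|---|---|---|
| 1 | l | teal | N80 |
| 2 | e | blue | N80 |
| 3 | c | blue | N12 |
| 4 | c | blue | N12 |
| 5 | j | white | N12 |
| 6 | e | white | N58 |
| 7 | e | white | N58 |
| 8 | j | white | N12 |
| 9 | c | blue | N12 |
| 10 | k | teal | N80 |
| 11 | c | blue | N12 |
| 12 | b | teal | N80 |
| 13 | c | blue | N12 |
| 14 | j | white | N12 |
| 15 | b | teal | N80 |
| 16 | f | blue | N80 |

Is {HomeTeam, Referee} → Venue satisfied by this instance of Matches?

No

(HomeTeam=teal, Referee=N80): rows 1, 10, 12, 15 → Venue takes values {l, k, b} — violation
(HomeTeam=blue, Referee=N80): rows 2, 16 → Venue takes values {e, f} — violation
(HomeTeam=blue, Referee=N12): rows 3, 4, 9, 11, 13 → Venue = c, c, c, c, c ✓
(HomeTeam=white, Referee=N12): rows 5, 8, 14 → Venue = j, j, j ✓
(HomeTeam=white, Referee=N58): rows 6, 7 → Venue = e, e ✓
Two rows agree on {HomeTeam, Referee} but differ on Venue, so {HomeTeam, Referee} → Venue does not hold.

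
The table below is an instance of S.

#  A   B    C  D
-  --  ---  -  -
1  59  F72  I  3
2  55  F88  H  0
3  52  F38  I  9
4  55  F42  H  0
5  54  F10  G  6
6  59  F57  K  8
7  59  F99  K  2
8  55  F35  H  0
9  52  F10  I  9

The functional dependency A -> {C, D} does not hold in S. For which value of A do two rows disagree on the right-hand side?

59

A=59: rows 1, 6, 7 → {C,D} takes values {(I, 3), (K, 8), (K, 2)} — violation
A=55: rows 2, 4, 8 → {C,D} = (H, 0), (H, 0), (H, 0) ✓
A=52: rows 3, 9 → {C,D} = (I, 9), (I, 9) ✓
A=54: row 5 → {C,D} = (G, 6) ✓
The only A value with inconsistent RHS is A=59.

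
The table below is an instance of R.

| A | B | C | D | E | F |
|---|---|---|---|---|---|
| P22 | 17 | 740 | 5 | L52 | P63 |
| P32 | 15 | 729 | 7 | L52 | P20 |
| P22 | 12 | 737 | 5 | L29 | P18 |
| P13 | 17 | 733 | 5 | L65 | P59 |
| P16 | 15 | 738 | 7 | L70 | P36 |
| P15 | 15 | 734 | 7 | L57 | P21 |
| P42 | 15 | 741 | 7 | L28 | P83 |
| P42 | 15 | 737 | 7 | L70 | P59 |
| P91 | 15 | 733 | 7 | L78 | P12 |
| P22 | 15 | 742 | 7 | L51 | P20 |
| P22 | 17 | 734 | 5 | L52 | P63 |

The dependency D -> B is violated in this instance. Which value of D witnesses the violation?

D=5: 4 rows → B takes values {17, 12} — violation
D=7: 7 rows → B = 15, 15, 15, 15, 15, 15, 15 ✓
The only D value with inconsistent B is D=5.

5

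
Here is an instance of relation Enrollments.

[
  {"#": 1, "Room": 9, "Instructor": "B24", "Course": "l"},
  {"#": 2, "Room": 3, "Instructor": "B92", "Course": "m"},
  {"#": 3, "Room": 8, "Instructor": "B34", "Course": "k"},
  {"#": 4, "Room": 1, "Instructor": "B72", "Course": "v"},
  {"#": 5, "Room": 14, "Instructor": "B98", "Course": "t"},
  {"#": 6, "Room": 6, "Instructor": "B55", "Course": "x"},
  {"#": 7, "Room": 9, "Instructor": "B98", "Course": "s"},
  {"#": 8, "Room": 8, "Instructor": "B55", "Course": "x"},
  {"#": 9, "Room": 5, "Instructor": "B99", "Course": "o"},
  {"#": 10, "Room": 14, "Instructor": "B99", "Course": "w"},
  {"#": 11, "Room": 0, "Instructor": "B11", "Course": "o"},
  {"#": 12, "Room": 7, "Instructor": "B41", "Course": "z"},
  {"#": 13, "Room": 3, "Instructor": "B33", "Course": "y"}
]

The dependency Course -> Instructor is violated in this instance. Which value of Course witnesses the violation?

o

Course=l: row 1 → Instructor = B24 ✓
Course=m: row 2 → Instructor = B92 ✓
Course=k: row 3 → Instructor = B34 ✓
Course=v: row 4 → Instructor = B72 ✓
Course=t: row 5 → Instructor = B98 ✓
Course=x: rows 6, 8 → Instructor = B55, B55 ✓
Course=s: row 7 → Instructor = B98 ✓
Course=o: rows 9, 11 → Instructor takes values {B99, B11} — violation
Course=w: row 10 → Instructor = B99 ✓
Course=z: row 12 → Instructor = B41 ✓
Course=y: row 13 → Instructor = B33 ✓
The only Course value with inconsistent Instructor is Course=o.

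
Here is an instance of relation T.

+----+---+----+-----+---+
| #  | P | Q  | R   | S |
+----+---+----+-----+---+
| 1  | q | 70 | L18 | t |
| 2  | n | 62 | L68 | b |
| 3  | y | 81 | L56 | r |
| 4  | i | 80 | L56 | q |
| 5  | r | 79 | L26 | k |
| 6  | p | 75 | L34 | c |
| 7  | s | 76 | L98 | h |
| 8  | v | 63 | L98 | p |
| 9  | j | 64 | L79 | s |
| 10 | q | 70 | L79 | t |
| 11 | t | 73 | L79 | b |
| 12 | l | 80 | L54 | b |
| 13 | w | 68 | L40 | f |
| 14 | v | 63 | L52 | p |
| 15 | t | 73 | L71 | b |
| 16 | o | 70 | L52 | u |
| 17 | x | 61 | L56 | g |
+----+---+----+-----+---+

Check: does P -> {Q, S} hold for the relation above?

P=q: rows 1, 10 → {Q,S} = (70, t), (70, t) ✓
P=n: row 2 → {Q,S} = (62, b) ✓
P=y: row 3 → {Q,S} = (81, r) ✓
P=i: row 4 → {Q,S} = (80, q) ✓
P=r: row 5 → {Q,S} = (79, k) ✓
P=p: row 6 → {Q,S} = (75, c) ✓
P=s: row 7 → {Q,S} = (76, h) ✓
P=v: rows 8, 14 → {Q,S} = (63, p), (63, p) ✓
P=j: row 9 → {Q,S} = (64, s) ✓
P=t: rows 11, 15 → {Q,S} = (73, b), (73, b) ✓
P=l: row 12 → {Q,S} = (80, b) ✓
P=w: row 13 → {Q,S} = (68, f) ✓
P=o: row 16 → {Q,S} = (70, u) ✓
P=x: row 17 → {Q,S} = (61, g) ✓
Every P value is associated with a single {Q, S} value, so P -> {Q, S} holds.

Yes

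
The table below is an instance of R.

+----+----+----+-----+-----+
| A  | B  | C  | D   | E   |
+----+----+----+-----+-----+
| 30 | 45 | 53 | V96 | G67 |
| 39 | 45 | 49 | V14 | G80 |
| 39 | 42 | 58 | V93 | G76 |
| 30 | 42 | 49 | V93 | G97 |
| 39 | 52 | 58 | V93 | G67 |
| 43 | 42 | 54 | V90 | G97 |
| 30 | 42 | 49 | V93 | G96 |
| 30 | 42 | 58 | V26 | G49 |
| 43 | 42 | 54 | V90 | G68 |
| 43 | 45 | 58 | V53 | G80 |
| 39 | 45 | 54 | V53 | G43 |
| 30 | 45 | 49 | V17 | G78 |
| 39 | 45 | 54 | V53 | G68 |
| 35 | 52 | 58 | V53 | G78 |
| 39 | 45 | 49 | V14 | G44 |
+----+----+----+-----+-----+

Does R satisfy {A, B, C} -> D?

(A=30, B=45, C=53): 1 row → D = V96 ✓
(A=39, B=45, C=49): 2 rows → D = V14, V14 ✓
(A=39, B=42, C=58): 1 row → D = V93 ✓
(A=30, B=42, C=49): 2 rows → D = V93, V93 ✓
(A=39, B=52, C=58): 1 row → D = V93 ✓
(A=43, B=42, C=54): 2 rows → D = V90, V90 ✓
(A=30, B=42, C=58): 1 row → D = V26 ✓
(A=43, B=45, C=58): 1 row → D = V53 ✓
(A=39, B=45, C=54): 2 rows → D = V53, V53 ✓
(A=30, B=45, C=49): 1 row → D = V17 ✓
(A=35, B=52, C=58): 1 row → D = V53 ✓
Every {A, B, C} value is associated with a single D value, so {A, B, C} -> D holds.

Yes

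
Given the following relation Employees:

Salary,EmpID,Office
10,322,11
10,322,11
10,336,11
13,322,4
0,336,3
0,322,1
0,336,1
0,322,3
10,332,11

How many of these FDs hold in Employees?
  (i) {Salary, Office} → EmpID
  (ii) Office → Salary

1

(i) {Salary, Office} → EmpID: (Salary=10, Office=11): 4 rows → EmpID takes values {322, 336, 332} — violation; (Salary=0, Office=3): 2 rows → EmpID takes values {336, 322} — violation; (Salary=0, Office=1): 2 rows → EmpID takes values {322, 336} — violation — fails.
(ii) Office → Salary: every LHS value maps to a single RHS value — holds.
1 of the 2 dependencies holds.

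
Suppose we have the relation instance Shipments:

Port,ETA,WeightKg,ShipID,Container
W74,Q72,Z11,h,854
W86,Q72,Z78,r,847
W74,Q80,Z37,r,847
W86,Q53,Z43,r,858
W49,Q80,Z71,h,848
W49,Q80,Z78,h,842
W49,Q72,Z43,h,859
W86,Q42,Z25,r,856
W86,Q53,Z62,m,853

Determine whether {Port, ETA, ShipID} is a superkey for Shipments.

No

Two distinct rows share (Port=W49, ETA=Q80, ShipID=h), so {Port, ETA, ShipID} does not determine every attribute — not a superkey.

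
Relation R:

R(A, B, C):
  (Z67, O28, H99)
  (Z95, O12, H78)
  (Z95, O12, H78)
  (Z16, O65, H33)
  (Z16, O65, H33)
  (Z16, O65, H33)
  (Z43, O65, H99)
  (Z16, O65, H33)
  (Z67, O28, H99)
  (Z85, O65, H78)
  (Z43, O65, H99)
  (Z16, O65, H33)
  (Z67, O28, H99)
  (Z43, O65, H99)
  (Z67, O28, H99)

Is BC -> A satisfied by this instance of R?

Yes

(B=O28, C=H99): 4 rows → A = Z67, Z67, Z67, Z67 ✓
(B=O12, C=H78): 2 rows → A = Z95, Z95 ✓
(B=O65, C=H33): 5 rows → A = Z16, Z16, Z16, Z16, Z16 ✓
(B=O65, C=H99): 3 rows → A = Z43, Z43, Z43 ✓
(B=O65, C=H78): 1 row → A = Z85 ✓
Every BC value is associated with a single A value, so BC -> A holds.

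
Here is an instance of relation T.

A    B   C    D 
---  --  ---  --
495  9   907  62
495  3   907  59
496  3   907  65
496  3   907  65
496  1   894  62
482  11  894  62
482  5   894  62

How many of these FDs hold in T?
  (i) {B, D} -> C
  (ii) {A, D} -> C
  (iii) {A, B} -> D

3

(i) {B, D} -> C: every LHS value maps to a single RHS value — holds.
(ii) {A, D} -> C: every LHS value maps to a single RHS value — holds.
(iii) {A, B} -> D: every LHS value maps to a single RHS value — holds.
3 of the 3 dependencies hold.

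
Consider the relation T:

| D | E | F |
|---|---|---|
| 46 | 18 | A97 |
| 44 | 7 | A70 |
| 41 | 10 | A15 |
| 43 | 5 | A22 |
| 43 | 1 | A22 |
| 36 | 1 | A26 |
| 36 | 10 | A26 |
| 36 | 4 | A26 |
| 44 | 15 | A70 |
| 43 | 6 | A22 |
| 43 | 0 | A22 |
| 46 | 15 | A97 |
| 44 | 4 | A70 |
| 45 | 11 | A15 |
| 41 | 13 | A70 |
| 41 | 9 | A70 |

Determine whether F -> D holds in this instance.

No

F=A97: 2 rows → D = 46, 46 ✓
F=A70: 5 rows → D takes values {44, 41} — violation
F=A15: 2 rows → D takes values {41, 45} — violation
F=A22: 4 rows → D = 43, 43, 43, 43 ✓
F=A26: 3 rows → D = 36, 36, 36 ✓
Two rows agree on F but differ on D, so F -> D does not hold.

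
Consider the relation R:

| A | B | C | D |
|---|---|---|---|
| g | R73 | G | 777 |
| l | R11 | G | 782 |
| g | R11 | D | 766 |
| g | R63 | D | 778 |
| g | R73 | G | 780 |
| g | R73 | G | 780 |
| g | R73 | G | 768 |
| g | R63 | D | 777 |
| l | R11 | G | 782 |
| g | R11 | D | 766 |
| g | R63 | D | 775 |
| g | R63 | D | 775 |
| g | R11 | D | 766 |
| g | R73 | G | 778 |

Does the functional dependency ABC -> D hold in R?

No

(A=g, B=R73, C=G): 5 rows → D takes values {777, 780, 768, 778} — violation
(A=l, B=R11, C=G): 2 rows → D = 782, 782 ✓
(A=g, B=R11, C=D): 3 rows → D = 766, 766, 766 ✓
(A=g, B=R63, C=D): 4 rows → D takes values {778, 777, 775} — violation
Two rows agree on ABC but differ on D, so ABC -> D does not hold.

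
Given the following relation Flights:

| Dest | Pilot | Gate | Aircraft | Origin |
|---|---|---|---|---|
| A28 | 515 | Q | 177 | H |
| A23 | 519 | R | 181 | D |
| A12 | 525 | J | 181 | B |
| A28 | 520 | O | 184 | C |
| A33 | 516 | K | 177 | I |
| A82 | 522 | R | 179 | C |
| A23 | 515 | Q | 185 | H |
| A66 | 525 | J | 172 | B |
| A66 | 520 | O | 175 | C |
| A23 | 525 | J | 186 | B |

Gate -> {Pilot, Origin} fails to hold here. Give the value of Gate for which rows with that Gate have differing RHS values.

R

Gate=Q: 2 rows → {Pilot,Origin} = (515, H), (515, H) ✓
Gate=R: 2 rows → {Pilot,Origin} takes values {(519, D), (522, C)} — violation
Gate=J: 3 rows → {Pilot,Origin} = (525, B), (525, B), (525, B) ✓
Gate=O: 2 rows → {Pilot,Origin} = (520, C), (520, C) ✓
Gate=K: 1 row → {Pilot,Origin} = (516, I) ✓
The only Gate value with inconsistent RHS is Gate=R.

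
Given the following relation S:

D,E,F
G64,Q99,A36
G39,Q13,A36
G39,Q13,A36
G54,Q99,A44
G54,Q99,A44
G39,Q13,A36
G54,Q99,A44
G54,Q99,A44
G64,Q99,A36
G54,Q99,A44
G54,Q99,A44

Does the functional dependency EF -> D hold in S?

(E=Q99, F=A36): 2 rows → D = G64, G64 ✓
(E=Q13, F=A36): 3 rows → D = G39, G39, G39 ✓
(E=Q99, F=A44): 6 rows → D = G54, G54, G54, G54, G54, G54 ✓
Every EF value is associated with a single D value, so EF -> D holds.

Yes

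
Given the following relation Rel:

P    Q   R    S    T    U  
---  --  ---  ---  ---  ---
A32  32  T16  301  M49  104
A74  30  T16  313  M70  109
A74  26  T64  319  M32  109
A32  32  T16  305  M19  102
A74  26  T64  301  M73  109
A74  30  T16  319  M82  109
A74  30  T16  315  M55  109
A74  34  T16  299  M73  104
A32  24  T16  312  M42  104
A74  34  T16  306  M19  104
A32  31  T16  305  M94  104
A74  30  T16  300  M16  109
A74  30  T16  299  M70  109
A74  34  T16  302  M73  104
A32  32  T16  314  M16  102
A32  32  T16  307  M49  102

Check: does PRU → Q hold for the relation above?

(P=A32, R=T16, U=104): 3 rows → Q takes values {32, 24, 31} — violation
(P=A74, R=T16, U=109): 5 rows → Q = 30, 30, 30, 30, 30 ✓
(P=A74, R=T64, U=109): 2 rows → Q = 26, 26 ✓
(P=A32, R=T16, U=102): 3 rows → Q = 32, 32, 32 ✓
(P=A74, R=T16, U=104): 3 rows → Q = 34, 34, 34 ✓
Two rows agree on PRU but differ on Q, so PRU → Q does not hold.

No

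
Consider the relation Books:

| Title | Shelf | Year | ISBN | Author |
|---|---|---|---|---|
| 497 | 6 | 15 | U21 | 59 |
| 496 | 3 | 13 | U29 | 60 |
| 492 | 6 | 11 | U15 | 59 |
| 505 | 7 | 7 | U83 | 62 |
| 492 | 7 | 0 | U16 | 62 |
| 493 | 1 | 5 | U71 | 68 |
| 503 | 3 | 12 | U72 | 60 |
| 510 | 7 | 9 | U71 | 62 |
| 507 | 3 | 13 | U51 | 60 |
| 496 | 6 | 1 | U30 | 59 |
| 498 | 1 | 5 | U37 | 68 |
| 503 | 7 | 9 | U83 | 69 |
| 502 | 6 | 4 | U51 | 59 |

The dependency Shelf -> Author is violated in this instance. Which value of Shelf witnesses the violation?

7

Shelf=6: 4 rows → Author = 59, 59, 59, 59 ✓
Shelf=3: 3 rows → Author = 60, 60, 60 ✓
Shelf=7: 4 rows → Author takes values {62, 69} — violation
Shelf=1: 2 rows → Author = 68, 68 ✓
The only Shelf value with inconsistent Author is Shelf=7.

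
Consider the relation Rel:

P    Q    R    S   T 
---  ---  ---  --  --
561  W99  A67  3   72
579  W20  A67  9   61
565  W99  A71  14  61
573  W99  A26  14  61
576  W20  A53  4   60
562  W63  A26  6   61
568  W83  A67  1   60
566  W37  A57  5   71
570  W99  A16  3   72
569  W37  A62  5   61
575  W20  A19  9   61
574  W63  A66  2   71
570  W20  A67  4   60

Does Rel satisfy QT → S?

(Q=W99, T=72): 2 rows → S = 3, 3 ✓
(Q=W20, T=61): 2 rows → S = 9, 9 ✓
(Q=W99, T=61): 2 rows → S = 14, 14 ✓
(Q=W20, T=60): 2 rows → S = 4, 4 ✓
(Q=W63, T=61): 1 row → S = 6 ✓
(Q=W83, T=60): 1 row → S = 1 ✓
(Q=W37, T=71): 1 row → S = 5 ✓
(Q=W37, T=61): 1 row → S = 5 ✓
(Q=W63, T=71): 1 row → S = 2 ✓
Every QT value is associated with a single S value, so QT → S holds.

Yes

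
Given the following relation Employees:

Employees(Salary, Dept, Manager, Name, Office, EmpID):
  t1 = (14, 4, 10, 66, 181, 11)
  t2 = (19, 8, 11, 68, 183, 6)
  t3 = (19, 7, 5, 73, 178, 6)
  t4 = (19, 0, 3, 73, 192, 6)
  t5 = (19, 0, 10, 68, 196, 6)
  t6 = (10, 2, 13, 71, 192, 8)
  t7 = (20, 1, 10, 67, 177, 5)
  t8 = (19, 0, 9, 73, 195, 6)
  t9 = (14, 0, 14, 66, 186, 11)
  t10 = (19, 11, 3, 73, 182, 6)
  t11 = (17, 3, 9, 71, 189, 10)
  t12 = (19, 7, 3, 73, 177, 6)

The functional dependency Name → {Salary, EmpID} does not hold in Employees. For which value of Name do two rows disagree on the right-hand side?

Name=66: rows 1, 9 → {Salary,EmpID} = (14, 11), (14, 11) ✓
Name=68: rows 2, 5 → {Salary,EmpID} = (19, 6), (19, 6) ✓
Name=73: rows 3, 4, 8, 10, 12 → {Salary,EmpID} = (19, 6), (19, 6), (19, 6), (19, 6), (19, 6) ✓
Name=71: rows 6, 11 → {Salary,EmpID} takes values {(10, 8), (17, 10)} — violation
Name=67: row 7 → {Salary,EmpID} = (20, 5) ✓
The only Name value with inconsistent RHS is Name=71.

71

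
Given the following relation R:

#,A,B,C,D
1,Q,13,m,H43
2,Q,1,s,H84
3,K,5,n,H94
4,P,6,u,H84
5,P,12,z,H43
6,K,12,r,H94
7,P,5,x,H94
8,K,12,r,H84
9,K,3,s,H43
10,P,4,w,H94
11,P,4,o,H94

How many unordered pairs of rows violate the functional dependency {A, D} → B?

3

(A=K, D=H94): violating pairs (3,6) — 1 pair.
(A=P, D=H94): violating pairs (7,10), (7,11) — 2 pairs.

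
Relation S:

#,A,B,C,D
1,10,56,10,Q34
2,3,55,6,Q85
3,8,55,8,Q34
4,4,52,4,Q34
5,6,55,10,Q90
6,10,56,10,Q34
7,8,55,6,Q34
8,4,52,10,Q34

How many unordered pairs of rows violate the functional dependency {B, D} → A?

(B=56, D=Q34): all 2 rows agree on A — 0 pairs.
(B=55, D=Q34): all 2 rows agree on A — 0 pairs.
(B=52, D=Q34): all 2 rows agree on A — 0 pairs.

0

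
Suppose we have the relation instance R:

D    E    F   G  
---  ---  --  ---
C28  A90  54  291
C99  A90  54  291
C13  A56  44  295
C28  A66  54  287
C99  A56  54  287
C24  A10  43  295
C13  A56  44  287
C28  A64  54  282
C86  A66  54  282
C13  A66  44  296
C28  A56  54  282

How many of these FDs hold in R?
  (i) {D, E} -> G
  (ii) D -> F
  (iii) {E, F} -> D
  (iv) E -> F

1

(i) {D, E} -> G: (D=C13, E=A56): 2 rows → G takes values {295, 287} — violation — fails.
(ii) D -> F: every LHS value maps to a single RHS value — holds.
(iii) {E, F} -> D: (E=A90, F=54): 2 rows → D takes values {C28, C99} — violation; (E=A66, F=54): 2 rows → D takes values {C28, C86} — violation; (E=A56, F=54): 2 rows → D takes values {C99, C28} — violation — fails.
(iv) E -> F: E=A56: 4 rows → F takes values {44, 54} — violation; E=A66: 3 rows → F takes values {54, 44} — violation — fails.
1 of the 4 dependencies holds.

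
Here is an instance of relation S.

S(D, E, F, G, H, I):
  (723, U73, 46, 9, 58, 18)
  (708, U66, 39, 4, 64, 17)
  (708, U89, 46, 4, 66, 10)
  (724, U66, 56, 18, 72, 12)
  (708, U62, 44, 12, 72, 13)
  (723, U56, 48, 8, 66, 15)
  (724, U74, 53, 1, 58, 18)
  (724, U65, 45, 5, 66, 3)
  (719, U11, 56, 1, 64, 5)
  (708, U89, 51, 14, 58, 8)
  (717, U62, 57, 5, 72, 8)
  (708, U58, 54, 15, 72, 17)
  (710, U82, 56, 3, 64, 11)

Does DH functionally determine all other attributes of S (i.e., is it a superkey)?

Two distinct rows share (D=708, H=72), so DH does not determine every attribute — not a superkey.

No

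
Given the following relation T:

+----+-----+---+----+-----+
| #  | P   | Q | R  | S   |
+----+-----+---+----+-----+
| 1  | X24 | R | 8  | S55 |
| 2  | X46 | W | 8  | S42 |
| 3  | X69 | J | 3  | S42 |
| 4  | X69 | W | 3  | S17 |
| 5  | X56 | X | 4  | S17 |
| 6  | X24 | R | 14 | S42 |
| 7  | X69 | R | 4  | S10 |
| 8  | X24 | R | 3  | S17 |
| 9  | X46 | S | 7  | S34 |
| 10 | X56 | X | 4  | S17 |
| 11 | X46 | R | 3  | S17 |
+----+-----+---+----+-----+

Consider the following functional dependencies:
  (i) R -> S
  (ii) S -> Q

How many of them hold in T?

0

(i) R -> S: R=8: rows 1, 2 → S takes values {S55, S42} — violation; R=3: rows 3, 4, 8, 11 → S takes values {S42, S17} — violation; R=4: rows 5, 7, 10 → S takes values {S17, S10} — violation — fails.
(ii) S -> Q: S=S42: rows 2, 3, 6 → Q takes values {W, J, R} — violation; S=S17: rows 4, 5, 8, 10, 11 → Q takes values {W, X, R} — violation — fails.
None of the 2 dependencies hold.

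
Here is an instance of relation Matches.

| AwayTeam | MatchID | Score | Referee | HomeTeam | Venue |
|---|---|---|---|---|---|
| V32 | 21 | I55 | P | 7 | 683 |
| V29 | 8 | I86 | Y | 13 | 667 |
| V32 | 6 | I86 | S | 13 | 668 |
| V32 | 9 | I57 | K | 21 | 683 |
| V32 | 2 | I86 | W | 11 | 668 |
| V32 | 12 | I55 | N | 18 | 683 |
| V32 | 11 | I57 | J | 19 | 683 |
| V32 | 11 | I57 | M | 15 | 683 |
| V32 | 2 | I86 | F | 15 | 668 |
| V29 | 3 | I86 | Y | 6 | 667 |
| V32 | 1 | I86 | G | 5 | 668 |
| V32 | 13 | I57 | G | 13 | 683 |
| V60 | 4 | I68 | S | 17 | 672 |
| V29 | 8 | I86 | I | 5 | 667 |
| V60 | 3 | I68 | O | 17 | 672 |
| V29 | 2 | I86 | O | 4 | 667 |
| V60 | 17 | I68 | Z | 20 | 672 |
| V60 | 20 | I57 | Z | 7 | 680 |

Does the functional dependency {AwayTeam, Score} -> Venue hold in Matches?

Yes

(AwayTeam=V32, Score=I55): 2 rows → Venue = 683, 683 ✓
(AwayTeam=V29, Score=I86): 4 rows → Venue = 667, 667, 667, 667 ✓
(AwayTeam=V32, Score=I86): 4 rows → Venue = 668, 668, 668, 668 ✓
(AwayTeam=V32, Score=I57): 4 rows → Venue = 683, 683, 683, 683 ✓
(AwayTeam=V60, Score=I68): 3 rows → Venue = 672, 672, 672 ✓
(AwayTeam=V60, Score=I57): 1 row → Venue = 680 ✓
Every {AwayTeam, Score} value is associated with a single Venue value, so {AwayTeam, Score} -> Venue holds.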